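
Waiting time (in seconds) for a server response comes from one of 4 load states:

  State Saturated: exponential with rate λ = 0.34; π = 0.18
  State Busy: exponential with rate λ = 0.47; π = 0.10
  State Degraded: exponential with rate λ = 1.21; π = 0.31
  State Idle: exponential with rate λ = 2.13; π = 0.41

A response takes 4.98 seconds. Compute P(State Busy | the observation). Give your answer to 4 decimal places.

By Bayes' theorem, P(k | x) = π_k f_k(x) / Σ_j π_j f_j(x).
Component likelihoods at x = 4.98 seconds:
  L_Saturated = 0.34·e^(−0.34·4.98) = 0.34·e^(−1.6932) = 0.0625362
  L_Busy = 0.47·e^(−0.47·4.98) = 0.47·e^(−2.3406) = 0.0452468
  L_Degraded = 1.21·e^(−1.21·4.98) = 1.21·e^(−6.0258) = 0.0029229
  L_Idle = 2.13·e^(−2.13·4.98) = 2.13·e^(−10.6074) = 5.26798e-05
Prior × likelihood for each component:
  π_Saturated·L_Saturated = 0.18 × 0.0625362 = 0.0112565
  π_Busy·L_Busy = 0.10 × 0.0452468 = 0.00452468
  π_Degraded·L_Degraded = 0.31 × 0.0029229 = 0.000906098
  π_Idle·L_Idle = 0.41 × 5.26798e-05 = 2.15987e-05
Normaliser: 0.0112565 + 0.00452468 + 0.000906098 + 2.15987e-05 = 0.0167089
So the posterior for State Busy is 0.00452468 / 0.0167089 ≈ 0.2708.

0.2708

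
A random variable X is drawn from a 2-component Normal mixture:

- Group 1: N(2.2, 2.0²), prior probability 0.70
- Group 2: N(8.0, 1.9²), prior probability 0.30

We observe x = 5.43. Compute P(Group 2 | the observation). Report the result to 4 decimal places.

0.3997

P(component k | x) = π_k·f_k(x) / marginal(x), where marginal(x) = Σ_j π_j·f_j(x).
Component likelihoods at x = 5.43:
  f_1 = 0.0541391
  f_2 = 0.0841126
Weight by the priors:
  π_1·f_1 = 0.70 × 0.0541391 = 0.0378974
  π_2·f_2 = 0.30 × 0.0841126 = 0.0252338
Marginal: 0.0378974 + 0.0252338 = 0.0631312
So the posterior for Group 2 is 0.0252338 / 0.0631312 ≈ 0.3997.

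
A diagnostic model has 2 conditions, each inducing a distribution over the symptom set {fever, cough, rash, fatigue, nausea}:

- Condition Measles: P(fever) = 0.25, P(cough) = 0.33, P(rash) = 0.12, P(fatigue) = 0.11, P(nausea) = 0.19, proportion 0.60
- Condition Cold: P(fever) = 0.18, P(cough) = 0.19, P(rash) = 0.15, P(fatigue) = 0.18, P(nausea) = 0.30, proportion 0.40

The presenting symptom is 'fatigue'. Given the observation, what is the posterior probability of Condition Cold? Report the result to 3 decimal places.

0.522

P(component k | x) = π_k·f_k(x) / marginal(x), where marginal(x) = Σ_j π_j·f_j(x).
Evaluate each component's likelihood at the observed value:
  f_Measles = P(fatigue | comp) = 0.11
  f_Cold = P(fatigue | comp) = 0.18
Unnormalised posteriors:
  π_Measles·f_Measles = 0.60 × 0.11 = 0.066
  π_Cold·f_Cold = 0.40 × 0.18 = 0.072
Denominator: 0.066 + 0.072 = 0.138
P(Condition Cold | 'fatigue') ≈ 0.522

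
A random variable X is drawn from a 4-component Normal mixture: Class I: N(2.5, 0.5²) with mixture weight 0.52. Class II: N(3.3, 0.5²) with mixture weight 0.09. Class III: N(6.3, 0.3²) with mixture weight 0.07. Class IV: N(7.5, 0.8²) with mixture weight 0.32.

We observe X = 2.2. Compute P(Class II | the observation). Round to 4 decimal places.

0.0181

Apply Bayes' rule: the posterior for each component is proportional to its prior times its likelihood at x.
Normal densities:
  f_I = 0.666449
  f_II = 0.0709492
  f_III = 3.67714e-41
  f_IV = 1.46924e-10
Weight by the priors:
  π_I·f_I = 0.52 × 0.666449 = 0.346554
  π_II·f_II = 0.09 × 0.0709492 = 0.00638543
  π_III·f_III = 0.07 × 3.67714e-41 = 2.574e-42
  π_IV·f_IV = 0.32 × 1.46924e-10 = 4.70156e-11
Denominator: 0.346554 + 0.00638543 + 2.574e-42 + 4.70156e-11 = 0.352939
P(Class II | data) ≈ 0.0181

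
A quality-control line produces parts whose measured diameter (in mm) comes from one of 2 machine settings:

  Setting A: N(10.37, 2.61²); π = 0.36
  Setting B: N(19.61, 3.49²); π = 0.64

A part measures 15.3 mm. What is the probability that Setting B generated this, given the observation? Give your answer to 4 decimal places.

The responsibility of component k is w_k f_k(x) divided by Σ_j w_j f_j(x).
Evaluate each component's likelihood at the observed value:
  f_A = 0.025675
  f_B = 0.0533224
Multiply by the mixture weights:
  w_A·f_A = 0.36 × 0.025675 = 0.00924298
  w_B·f_B = 0.64 × 0.0533224 = 0.0341263
Marginal: 0.00924298 + 0.0341263 = 0.0433693
Responsibility of Setting B: 0.0341263 / 0.0433693 ≈ 0.7869

0.7869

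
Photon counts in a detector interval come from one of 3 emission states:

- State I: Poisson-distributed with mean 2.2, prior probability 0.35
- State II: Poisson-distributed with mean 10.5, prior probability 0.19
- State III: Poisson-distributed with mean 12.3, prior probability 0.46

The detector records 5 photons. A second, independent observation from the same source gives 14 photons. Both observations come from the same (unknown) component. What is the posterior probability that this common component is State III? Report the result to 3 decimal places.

0.572

P(component k | x) = π_k·f_k(x) / marginal(x), where marginal(x) = Σ_j π_j·f_j(x).
Since both observations come from the same component, the likelihood for component k is f_k(x₁)·f_k(x₂).
  p_I = [0.0475866] × [7.9079e-08] = 3.7631e-09
  p_II = [0.0292869] × [0.0625388] = 0.00183157
  p_III = [0.0106788] × [0.0947199] = 0.00101149
Multiply by the mixture weights:
  π_I·p_I = 0.35 × 3.7631e-09 = 1.31708e-09
  π_II·p_II = 0.19 × 0.00183157 = 0.000347998
  π_III·p_III = 0.46 × 0.00101149 = 0.000465287
Denominator: 1.31708e-09 + 0.000347998 + 0.000465287 = 0.000813286
Responsibility of State III: 0.000465287 / 0.000813286 ≈ 0.572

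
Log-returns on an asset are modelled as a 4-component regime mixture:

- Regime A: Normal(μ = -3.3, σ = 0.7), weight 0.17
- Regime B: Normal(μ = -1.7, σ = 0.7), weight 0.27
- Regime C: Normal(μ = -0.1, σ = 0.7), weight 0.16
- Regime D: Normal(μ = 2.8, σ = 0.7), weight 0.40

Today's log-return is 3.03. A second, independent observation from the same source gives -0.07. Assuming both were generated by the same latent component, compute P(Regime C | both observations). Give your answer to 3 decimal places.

Posterior ∝ prior × likelihood, so P(k | x) ∝ w_k f_k(x); normalise over all components.
Since both observations come from the same component, the likelihood for component k is f_k(x₁)·f_k(x₂).
  f_A = [(1/(0.7·√(2π)))·exp(−(3.03−-3.3)²/(2·0.7²)) = 0.569918·exp(-40.88663) = 9.97638e-19] × [1.35642e-05] = 1.35321e-23
  f_B = [(1/(0.7·√(2π)))·exp(−(3.03−-1.7)²/(2·0.7²)) = 0.569918·exp(-22.82949) = 6.9357e-11] × [0.037878] = 2.6271e-12
  f_C = [(1/(0.7·√(2π)))·exp(−(3.03−-0.1)²/(2·0.7²)) = 0.569918·exp(-9.99684) = 2.59562e-05] × [0.569394] = 1.47793e-05
  f_D = [(1/(0.7·√(2π)))·exp(−(3.03−2.8)²/(2·0.7²)) = 0.569918·exp(-0.05398) = 0.539969] × [0.000127517] = 6.88551e-05
Weight by the priors:
  w_A·f_A = 0.17 × 1.35321e-23 = 2.30046e-24
  w_B·f_B = 0.27 × 2.6271e-12 = 7.09318e-13
  w_C·f_C = 0.16 × 1.47793e-05 = 2.36469e-06
  w_D·f_D = 0.40 × 6.88551e-05 = 2.7542e-05
Sum: 2.30046e-24 + 7.09318e-13 + 2.36469e-06 + 2.7542e-05 = 2.99067e-05
So the posterior for Regime C is 2.36469e-06 / 2.99067e-05 ≈ 0.079.

0.079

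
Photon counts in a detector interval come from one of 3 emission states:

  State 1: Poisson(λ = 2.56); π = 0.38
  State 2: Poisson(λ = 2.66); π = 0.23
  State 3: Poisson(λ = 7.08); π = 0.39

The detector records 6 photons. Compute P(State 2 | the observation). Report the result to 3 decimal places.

0.103

Apply Bayes' rule: the posterior for each component is proportional to its prior times its likelihood at x.
Evaluate each component's likelihood at the observed value:
  f_1 = e^(−2.56)·2.56^6/6! = 0.0302213
  f_2 = e^(−2.66)·2.66^6/6! = 0.0344139
  f_3 = e^(−7.08)·7.08^6/6! = 0.147252
Weight by the priors:
  π_1·f_1 = 0.38 × 0.0302213 = 0.0114841
  π_2·f_2 = 0.23 × 0.0344139 = 0.0079152
  π_3·f_3 = 0.39 × 0.147252 = 0.0574284
Denominator: 0.0114841 + 0.0079152 + 0.0574284 = 0.0768277
P(State 2 | data) ≈ 0.103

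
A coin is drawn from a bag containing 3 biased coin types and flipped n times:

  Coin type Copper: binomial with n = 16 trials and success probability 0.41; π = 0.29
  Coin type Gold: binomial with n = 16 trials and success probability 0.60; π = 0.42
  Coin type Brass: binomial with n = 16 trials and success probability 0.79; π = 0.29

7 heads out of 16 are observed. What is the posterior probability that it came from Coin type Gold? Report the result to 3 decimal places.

P(component k | x) = π_k·f_k(x) / marginal(x), where marginal(x) = Σ_j π_j·f_j(x).
Evaluate each component's likelihood at the observed value:
  p_Copper = C(16,7)·0.41^7·0.59^9 = 11440·0.00194754·0.008663 = 0.193011
  p_Gold = C(16,7)·0.60^7·0.40^9 = 11440·0.0279936·0.000262144 = 0.0839508
  p_Brass = C(16,7)·0.79^7·0.21^9 = 11440·0.192039·7.9428e-07 = 0.00174498
Weight by the priors:
  π_Copper·p_Copper = 0.29 × 0.193011 = 0.0559731
  π_Gold·p_Gold = 0.42 × 0.0839508 = 0.0352593
  π_Brass·p_Brass = 0.29 × 0.00174498 = 0.000506043
Marginal: 0.0559731 + 0.0352593 + 0.000506043 = 0.0917384
P(Coin type Gold | x) = 0.0352593 / 0.0917384 ≈ 0.384

0.384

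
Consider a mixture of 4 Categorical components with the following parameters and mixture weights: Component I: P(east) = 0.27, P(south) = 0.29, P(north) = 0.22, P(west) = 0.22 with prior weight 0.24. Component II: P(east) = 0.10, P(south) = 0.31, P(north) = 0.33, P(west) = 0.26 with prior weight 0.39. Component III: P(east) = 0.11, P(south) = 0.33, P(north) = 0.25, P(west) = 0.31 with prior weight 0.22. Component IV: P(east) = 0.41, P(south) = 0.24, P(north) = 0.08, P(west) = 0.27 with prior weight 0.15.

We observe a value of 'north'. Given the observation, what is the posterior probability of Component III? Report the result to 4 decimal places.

The responsibility of component k is w_k f_k(x) divided by Σ_j w_j f_j(x).
Component likelihoods at x = 'north':
  L_I = 0.22
  L_II = 0.33
  L_III = 0.25
  L_IV = 0.08
Multiply by the mixture weights:
  w_I·L_I = 0.24 × 0.22 = 0.0528
  w_II·L_II = 0.39 × 0.33 = 0.1287
  w_III·L_III = 0.22 × 0.25 = 0.055
  w_IV·L_IV = 0.15 × 0.08 = 0.012
Marginal: 0.0528 + 0.1287 + 0.055 + 0.012 = 0.2485
So the posterior for Component III is 0.055 / 0.2485 ≈ 0.2213.

0.2213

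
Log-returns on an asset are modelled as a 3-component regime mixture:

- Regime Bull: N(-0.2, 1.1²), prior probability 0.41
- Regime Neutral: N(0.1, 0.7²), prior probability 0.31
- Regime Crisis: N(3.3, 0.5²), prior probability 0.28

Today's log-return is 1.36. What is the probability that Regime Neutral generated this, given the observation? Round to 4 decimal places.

Posterior ∝ prior × likelihood, so P(k | x) ∝ P(Z=k) f_k(x); normalise over all components.
Normal densities:
  L_Bull = (1/(1.1·√(2π)))·exp(−(1.36−-0.2)²/(2·1.1²)) = 0.362675·exp(-1.00562) = 0.132673
  L_Neutral = (1/(0.7·√(2π)))·exp(−(1.36−0.1)²/(2·0.7²)) = 0.569918·exp(-1.62000) = 0.112786
  L_Crisis = (1/(0.5·√(2π)))·exp(−(1.36−3.3)²/(2·0.5²)) = 0.797885·exp(-7.52720) = 0.000429456
Prior × likelihood for each component:
  P(Z=Bull)·L_Bull = 0.41 × 0.132673 = 0.0543959
  P(Z=Neutral)·L_Neutral = 0.31 × 0.112786 = 0.0349636
  P(Z=Crisis)·L_Crisis = 0.28 × 0.000429456 = 0.000120248
Normaliser: 0.0543959 + 0.0349636 + 0.000120248 = 0.0894798
So the posterior for Regime Neutral is 0.0349636 / 0.0894798 ≈ 0.3907.

0.3907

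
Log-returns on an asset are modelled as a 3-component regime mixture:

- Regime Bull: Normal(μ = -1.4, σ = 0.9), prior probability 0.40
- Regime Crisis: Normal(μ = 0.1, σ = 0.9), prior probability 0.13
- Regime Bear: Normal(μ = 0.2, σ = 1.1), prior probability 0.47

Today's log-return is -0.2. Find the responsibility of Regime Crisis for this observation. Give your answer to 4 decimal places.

0.1900

The responsibility of component k is π_k f_k(x) divided by Σ_j π_j f_j(x).
Component likelihoods at x = -0.2:
  L_Bull = 0.182233
  L_Crisis = 0.419315
  L_Bear = 0.339472
Multiply by the mixture weights:
  π_Bull·L_Bull = 0.40 × 0.182233 = 0.0728934
  π_Crisis·L_Crisis = 0.13 × 0.419315 = 0.0545109
  π_Bear·L_Bear = 0.47 × 0.339472 = 0.159552
Evidence: 0.0728934 + 0.0545109 + 0.159552 = 0.286956
P(Regime Crisis | the observation) = 0.0545109 / 0.286956 ≈ 0.1900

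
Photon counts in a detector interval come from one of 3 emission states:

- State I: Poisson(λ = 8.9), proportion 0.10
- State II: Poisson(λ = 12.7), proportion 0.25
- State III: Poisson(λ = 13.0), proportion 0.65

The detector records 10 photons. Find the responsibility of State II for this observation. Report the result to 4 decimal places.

0.2536

By Bayes' theorem, P(k | x) = π_k f_k(x) / Σ_j π_j f_j(x).
Poisson probabilities:
  L_I = 0.117197
  L_II = 0.0917771
  L_III = 0.0858702
Weight by the priors:
  π_I·L_I = 0.10 × 0.117197 = 0.0117197
  π_II·L_II = 0.25 × 0.0917771 = 0.0229443
  π_III·L_III = 0.65 × 0.0858702 = 0.0558156
Normaliser: 0.0117197 + 0.0229443 + 0.0558156 = 0.0904796
P(State II | x) ≈ 0.2536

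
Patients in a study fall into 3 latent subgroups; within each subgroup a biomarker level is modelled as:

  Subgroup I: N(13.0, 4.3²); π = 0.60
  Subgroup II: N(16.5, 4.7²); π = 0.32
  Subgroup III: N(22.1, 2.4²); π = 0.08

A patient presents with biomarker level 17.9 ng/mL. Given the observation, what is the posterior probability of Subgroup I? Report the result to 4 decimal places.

0.5019

Apply Bayes' rule: the posterior for each component is proportional to its prior times its likelihood at x.
Component likelihoods at x = 17.9 ng/mL:
  f_I = (1/(4.3·√(2π)))·exp(−(17.9−13.0)²/(2·4.3²)) = 0.092777·exp(-0.64927) = 0.0484694
  f_II = (1/(4.7·√(2π)))·exp(−(17.9−16.5)²/(2·4.7²)) = 0.084881·exp(-0.04436) = 0.081198
  f_III = (1/(2.4·√(2π)))·exp(−(17.9−22.1)²/(2·2.4²)) = 0.166226·exp(-1.53125) = 0.0359489
Weight by the priors:
  P(Z=I)·f_I = 0.60 × 0.0484694 = 0.0290816
  P(Z=II)·f_II = 0.32 × 0.081198 = 0.0259834
  P(Z=III)·f_III = 0.08 × 0.0359489 = 0.00287591
Denominator: 0.0290816 + 0.0259834 + 0.00287591 = 0.0579409
P(Subgroup I | x) ≈ 0.5019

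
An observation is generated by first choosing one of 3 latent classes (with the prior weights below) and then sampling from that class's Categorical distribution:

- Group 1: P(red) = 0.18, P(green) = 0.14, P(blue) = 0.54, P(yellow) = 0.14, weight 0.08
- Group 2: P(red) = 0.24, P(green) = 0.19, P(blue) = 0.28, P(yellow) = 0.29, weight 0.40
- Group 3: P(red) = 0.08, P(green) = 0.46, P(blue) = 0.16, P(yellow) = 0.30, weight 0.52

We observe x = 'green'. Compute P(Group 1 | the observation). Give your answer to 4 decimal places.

By Bayes' theorem, P(k | x) = P(Z=k) f_k(x) / Σ_j P(Z=j) f_j(x).
Categorical probabilities:
  f_1 = 0.14
  f_2 = 0.19
  f_3 = 0.46
Prior × likelihood for each component:
  P(Z=1)·f_1 = 0.08 × 0.14 = 0.0112
  P(Z=2)·f_2 = 0.40 × 0.19 = 0.076
  P(Z=3)·f_3 = 0.52 × 0.46 = 0.2392
Evidence: 0.0112 + 0.076 + 0.2392 = 0.3264
P(Group 1 | x) = 0.0112 / 0.3264 ≈ 0.0343

0.0343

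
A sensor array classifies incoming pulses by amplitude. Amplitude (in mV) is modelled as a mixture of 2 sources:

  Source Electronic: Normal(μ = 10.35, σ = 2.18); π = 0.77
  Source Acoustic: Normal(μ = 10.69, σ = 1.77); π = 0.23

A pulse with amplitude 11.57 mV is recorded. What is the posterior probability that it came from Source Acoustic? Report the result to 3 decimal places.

Posterior ∝ prior × likelihood, so P(k | x) ∝ π_k f_k(x); normalise over all components.
Component likelihoods at x = 11.57 mV:
  p_Electronic = (1/(2.18·√(2π)))·exp(−(11.57−10.35)²/(2·2.18²)) = 0.183001·exp(-0.15659) = 0.156475
  p_Acoustic = (1/(1.77·√(2π)))·exp(−(11.57−10.69)²/(2·1.77²)) = 0.225391·exp(-0.12359) = 0.199187
Multiply by the mixture weights:
  π_Electronic·p_Electronic = 0.77 × 0.156475 = 0.120486
  π_Acoustic·p_Acoustic = 0.23 × 0.199187 = 0.0458131
Evidence: 0.120486 + 0.0458131 = 0.166299
P(Source Acoustic | the observation) ≈ 0.275

0.275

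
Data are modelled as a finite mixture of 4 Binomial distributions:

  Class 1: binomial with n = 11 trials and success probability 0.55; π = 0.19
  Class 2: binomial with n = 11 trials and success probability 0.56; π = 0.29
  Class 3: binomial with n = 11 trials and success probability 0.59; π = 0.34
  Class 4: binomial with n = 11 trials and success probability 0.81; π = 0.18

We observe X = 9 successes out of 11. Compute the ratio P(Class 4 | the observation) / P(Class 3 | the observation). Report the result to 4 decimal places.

The posterior odds equal the prior odds times the likelihood ratio: (P(Z=i)/P(Z=j))·(f_i(x)/f_j(x)).
Binomial probabilities:
  L_1 = 0.0512923
  L_2 = 0.0576714
  L_3 = 0.0800937
  L_4 = 0.298013
Posterior odds = (P(Z=4)·L_4) / (P(Z=3)·L_3) = (0.18·0.298013) / (0.34·0.0800937) = 0.0536423 / 0.0272319 ≈ 1.9698

1.9698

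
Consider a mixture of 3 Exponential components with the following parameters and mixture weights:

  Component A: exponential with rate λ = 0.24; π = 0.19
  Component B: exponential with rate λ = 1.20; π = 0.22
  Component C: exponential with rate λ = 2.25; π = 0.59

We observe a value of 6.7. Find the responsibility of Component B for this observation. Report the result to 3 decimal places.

P(component k | x) = π_k·f_k(x) / marginal(x), where marginal(x) = Σ_j π_j·f_j(x).
Evaluate each component's likelihood at the observed value:
  p_A = 0.24·e^(−0.24·6.7) = 0.24·e^(−1.6080) = 0.0480691
  p_B = 1.20·e^(−1.20·6.7) = 1.20·e^(−8.0400) = 0.000386771
  p_C = 2.25·e^(−2.25·6.7) = 2.25·e^(−15.0750) = 6.38547e-07
Unnormalised posteriors:
  π_A·p_A = 0.19 × 0.0480691 = 0.00913312
  π_B·p_B = 0.22 × 0.000386771 = 8.50896e-05
  π_C·p_C = 0.59 × 6.38547e-07 = 3.76743e-07
Sum: 0.00913312 + 8.50896e-05 + 3.76743e-07 = 0.00921859
P(Component B | the observation) ≈ 0.009

0.009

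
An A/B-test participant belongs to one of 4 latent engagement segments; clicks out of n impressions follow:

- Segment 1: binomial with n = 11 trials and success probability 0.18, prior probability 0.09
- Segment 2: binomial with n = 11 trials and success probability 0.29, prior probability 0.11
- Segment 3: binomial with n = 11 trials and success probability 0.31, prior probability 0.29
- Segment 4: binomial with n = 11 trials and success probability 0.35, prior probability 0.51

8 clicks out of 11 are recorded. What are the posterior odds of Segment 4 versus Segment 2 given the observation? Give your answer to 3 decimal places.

16.014

Since P(k|x) ∝ π_k f_k(x), the posterior odds are π_i f_i(x) / (π_j f_j(x)).
Component likelihoods at x = 8 clicks out of 11:
  f_1 = C(11,8)·0.18^8·0.82^3 = 165·1.102e-06·0.551368 = 0.000100255
  f_2 = C(11,8)·0.29^8·0.71^3 = 165·5.00246e-05·0.357911 = 0.00295422
  f_3 = C(11,8)·0.31^8·0.69^3 = 165·8.52891e-05·0.328509 = 0.00462301
  f_4 = C(11,8)·0.35^8·0.65^3 = 165·0.000225188·0.274625 = 0.010204
0.00520402 / 0.000324964 ≈ 16.014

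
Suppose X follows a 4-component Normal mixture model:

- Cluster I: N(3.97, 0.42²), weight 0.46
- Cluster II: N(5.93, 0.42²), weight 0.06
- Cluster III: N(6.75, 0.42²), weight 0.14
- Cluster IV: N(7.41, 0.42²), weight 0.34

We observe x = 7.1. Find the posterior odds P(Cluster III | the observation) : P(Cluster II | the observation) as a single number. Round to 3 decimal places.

The posterior odds equal the prior odds times the likelihood ratio: (π_i/π_j)·(f_i(x)/f_j(x)).
Evaluate each component's likelihood at the observed value:
  L_I = 8.27449e-13
  L_II = 0.0196134
  L_III = 0.671219
  L_IV = 0.723373
0.0939706 / 0.00117681 ≈ 79.852

79.852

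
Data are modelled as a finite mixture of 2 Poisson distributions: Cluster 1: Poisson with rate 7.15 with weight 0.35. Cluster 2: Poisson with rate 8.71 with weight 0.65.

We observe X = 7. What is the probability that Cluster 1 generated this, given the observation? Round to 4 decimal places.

Apply Bayes' rule: the posterior for each component is proportional to its prior times its likelihood at x.
Component likelihoods at x = 7:
  L_1 = e^(−7.15)·7.15^7/7! = 0.148767
  L_2 = e^(−8.71)·8.71^7/7! = 0.124449
Multiply by the mixture weights:
  π_1·L_1 = 0.35 × 0.148767 = 0.0520684
  π_2·L_2 = 0.65 × 0.124449 = 0.0808919
Denominator: 0.0520684 + 0.0808919 = 0.13296
P(Cluster 1 | the observation) = 0.0520684 / 0.13296 ≈ 0.3916

0.3916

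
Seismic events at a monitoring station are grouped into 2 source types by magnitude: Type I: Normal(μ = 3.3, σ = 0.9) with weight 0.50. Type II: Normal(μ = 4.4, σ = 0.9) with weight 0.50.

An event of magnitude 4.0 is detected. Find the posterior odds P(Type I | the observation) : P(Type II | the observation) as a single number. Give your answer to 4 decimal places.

0.8157

Since P(k|x) ∝ P(Z=k) f_k(x), the posterior odds are P(Z=i) f_i(x) / (P(Z=j) f_j(x)).
Component likelihoods at x = 4.0:
  L_I = 0.327572
  L_II = 0.401582
Posterior odds = (P(Z=I)·L_I) / (P(Z=II)·L_II) = (0.50·0.327572) / (0.50·0.401582) = 0.163786 / 0.200791 ≈ 0.8157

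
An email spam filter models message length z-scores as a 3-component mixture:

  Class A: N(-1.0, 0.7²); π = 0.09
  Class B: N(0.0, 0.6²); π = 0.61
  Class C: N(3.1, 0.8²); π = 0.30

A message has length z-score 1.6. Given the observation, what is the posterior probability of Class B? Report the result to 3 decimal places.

P(component k | x) = π_k·f_k(x) / marginal(x), where marginal(x) = Σ_j π_j·f_j(x).
Normal densities:
  p_A = 0.000575528
  p_B = 0.0189933
  p_C = 0.0859828
Multiply by the mixture weights:
  π_A·p_A = 0.09 × 0.000575528 = 5.17975e-05
  π_B·p_B = 0.61 × 0.0189933 = 0.0115859
  π_C·p_C = 0.30 × 0.0859828 = 0.0257949
Evidence: 5.17975e-05 + 0.0115859 + 0.0257949 = 0.0374326
P(Class B | the observation) ≈ 0.310

0.310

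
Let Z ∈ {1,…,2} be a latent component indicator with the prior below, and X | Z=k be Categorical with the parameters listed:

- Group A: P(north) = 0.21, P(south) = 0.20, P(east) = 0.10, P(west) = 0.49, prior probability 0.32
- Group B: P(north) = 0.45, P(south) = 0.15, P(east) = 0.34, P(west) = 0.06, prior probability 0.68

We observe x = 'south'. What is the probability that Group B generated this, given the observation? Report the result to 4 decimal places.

0.6145

Posterior ∝ prior × likelihood, so P(k | x) ∝ π_k f_k(x); normalise over all components.
Component likelihoods at x = 'south':
  f_A = 0.2
  f_B = 0.15
Unnormalised posteriors:
  π_A·f_A = 0.32 × 0.2 = 0.064
  π_B·f_B = 0.68 × 0.15 = 0.102
Marginal: 0.064 + 0.102 = 0.166
P(Group B | x) ≈ 0.6145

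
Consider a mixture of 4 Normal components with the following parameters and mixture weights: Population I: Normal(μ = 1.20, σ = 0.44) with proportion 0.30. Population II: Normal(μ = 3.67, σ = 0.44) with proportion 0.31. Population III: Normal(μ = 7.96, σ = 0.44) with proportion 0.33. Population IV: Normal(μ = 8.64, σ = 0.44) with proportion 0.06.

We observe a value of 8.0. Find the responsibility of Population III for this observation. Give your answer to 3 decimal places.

Posterior ∝ prior × likelihood, so P(k | x) ∝ π_k f_k(x); normalise over all components.
Normal densities:
  f_I = 1.23984e-52
  f_II = 8.4754e-22
  f_III = 0.902948
  f_IV = 0.314803
Weight by the priors:
  π_I·f_I = 0.30 × 1.23984e-52 = 3.71951e-53
  π_II·f_II = 0.31 × 8.4754e-22 = 2.62737e-22
  π_III·f_III = 0.33 × 0.902948 = 0.297973
  π_IV·f_IV = 0.06 × 0.314803 = 0.0188882
Denominator: 3.71951e-53 + 2.62737e-22 + 0.297973 + 0.0188882 = 0.316861
P(Population III | data) ≈ 0.940

0.940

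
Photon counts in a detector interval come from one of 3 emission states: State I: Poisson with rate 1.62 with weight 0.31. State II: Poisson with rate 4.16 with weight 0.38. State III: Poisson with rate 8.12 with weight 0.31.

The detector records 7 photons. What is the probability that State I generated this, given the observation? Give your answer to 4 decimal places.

Posterior ∝ prior × likelihood, so P(k | x) ∝ π_k f_k(x); normalise over all components.
Component likelihoods at x = 7 photons:
  p_I = e^(−1.62)·1.62^7/7! = 0.00114979
  p_II = e^(−4.16)·4.16^7/7! = 0.0667664
  p_III = e^(−8.12)·8.12^7/7! = 0.137401
Multiply by the mixture weights:
  π_I·p_I = 0.31 × 0.00114979 = 0.000356434
  π_II·p_II = 0.38 × 0.0667664 = 0.0253712
  π_III·p_III = 0.31 × 0.137401 = 0.0425944
Evidence: 0.000356434 + 0.0253712 + 0.0425944 = 0.068322
P(State I | the observation) ≈ 0.0052

0.0052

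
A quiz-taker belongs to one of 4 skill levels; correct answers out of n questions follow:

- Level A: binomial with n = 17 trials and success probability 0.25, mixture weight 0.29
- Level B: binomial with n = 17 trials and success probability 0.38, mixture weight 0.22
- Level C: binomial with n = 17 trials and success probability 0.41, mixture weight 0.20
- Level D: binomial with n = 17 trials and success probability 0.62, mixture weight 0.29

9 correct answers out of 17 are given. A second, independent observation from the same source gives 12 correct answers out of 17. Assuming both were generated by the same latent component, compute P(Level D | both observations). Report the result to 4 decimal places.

Apply Bayes' rule: the posterior for each component is proportional to its prior times its likelihood at x.
Since both observations come from the same component, the likelihood for component k is f_k(x₁)·f_k(x₂).
  L_A = [C(17,9)·0.25^9·0.75^8 = 24310·3.8147e-06·0.100113 = 0.009284] × [8.75259e-05] = 8.12591e-07
  L_B = [C(17,9)·0.38^9·0.62^8 = 24310·0.000165216·0.021834 = 0.0876942] × [0.00513939] = 0.000450695
  L_C = [C(17,9)·0.41^9·0.59^8 = 24310·0.000327382·0.014683 = 0.116857] × [0.00998198] = 0.00116647
  L_D = [C(17,9)·0.62^9·0.38^8 = 24310·0.0135371·0.000434779 = 0.14308] × [0.158186] = 0.0226333
Weight by the priors:
  w_A·L_A = 0.29 × 8.12591e-07 = 2.35651e-07
  w_B·L_B = 0.22 × 0.000450695 = 9.91529e-05
  w_C·L_C = 0.20 × 0.00116647 = 0.000233293
  w_D·L_D = 0.29 × 0.0226333 = 0.00656365
Normaliser: 2.35651e-07 + 9.91529e-05 + 0.000233293 + 0.00656365 = 0.00689633
P(Level D | data) = 0.00656365 / 0.00689633 ≈ 0.9518

0.9518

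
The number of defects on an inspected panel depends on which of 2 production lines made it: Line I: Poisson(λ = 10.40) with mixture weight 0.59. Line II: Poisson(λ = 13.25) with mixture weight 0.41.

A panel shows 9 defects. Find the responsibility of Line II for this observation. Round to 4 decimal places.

0.2623

Posterior ∝ prior × likelihood, so P(k | x) ∝ P(Z=k) f_k(x); normalise over all components.
Poisson probabilities:
  p_I = e^(−10.40)·10.40^9/9! = 0.119364
  p_II = e^(−13.25)·13.25^9/9! = 0.061063
Multiply by the mixture weights:
  P(Z=I)·p_I = 0.59 × 0.119364 = 0.0704249
  P(Z=II)·p_II = 0.41 × 0.061063 = 0.0250358
Evidence: 0.0704249 + 0.0250358 = 0.0954608
P(Line II | the observation) ≈ 0.2623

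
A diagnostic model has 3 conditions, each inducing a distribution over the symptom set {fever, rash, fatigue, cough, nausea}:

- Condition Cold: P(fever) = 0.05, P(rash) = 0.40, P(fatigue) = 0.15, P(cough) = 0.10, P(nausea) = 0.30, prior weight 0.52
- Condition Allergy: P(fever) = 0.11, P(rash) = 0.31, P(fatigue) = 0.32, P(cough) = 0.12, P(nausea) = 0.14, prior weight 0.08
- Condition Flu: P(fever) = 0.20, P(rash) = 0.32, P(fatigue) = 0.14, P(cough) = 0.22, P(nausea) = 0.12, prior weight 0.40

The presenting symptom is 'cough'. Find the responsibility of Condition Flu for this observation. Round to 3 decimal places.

Apply Bayes' rule: the posterior for each component is proportional to its prior times its likelihood at x.
Categorical probabilities:
  p_Cold = P(cough | comp) = 0.10
  p_Allergy = P(cough | comp) = 0.12
  p_Flu = P(cough | comp) = 0.22
Unnormalised posteriors:
  π_Cold·p_Cold = 0.52 × 0.1 = 0.052
  π_Allergy·p_Allergy = 0.08 × 0.12 = 0.0096
  π_Flu·p_Flu = 0.40 × 0.22 = 0.088
Sum: 0.052 + 0.0096 + 0.088 = 0.1496
P(Condition Flu | x) ≈ 0.588

0.588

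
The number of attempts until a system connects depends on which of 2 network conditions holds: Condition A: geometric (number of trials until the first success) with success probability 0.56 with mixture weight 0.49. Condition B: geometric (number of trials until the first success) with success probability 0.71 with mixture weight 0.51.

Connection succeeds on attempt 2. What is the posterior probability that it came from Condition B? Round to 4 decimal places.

0.4652

Apply Bayes' rule: the posterior for each component is proportional to its prior times its likelihood at x.
Component likelihoods at x = 2:
  p_A = 0.56·(1−0.56)^1 = 0.56·0.44 = 0.2464
  p_B = 0.71·(1−0.71)^1 = 0.71·0.29 = 0.2059
Prior × likelihood for each component:
  π_A·p_A = 0.49 × 0.2464 = 0.120736
  π_B·p_B = 0.51 × 0.2059 = 0.105009
Sum: 0.120736 + 0.105009 = 0.225745
So the posterior for Condition B is 0.105009 / 0.225745 ≈ 0.4652.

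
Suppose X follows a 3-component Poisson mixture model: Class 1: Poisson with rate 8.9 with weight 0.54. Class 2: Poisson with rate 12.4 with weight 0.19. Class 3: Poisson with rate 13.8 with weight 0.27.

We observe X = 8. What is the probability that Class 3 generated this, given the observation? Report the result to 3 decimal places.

0.098

The responsibility of component k is w_k f_k(x) divided by Σ_j w_j f_j(x).
Evaluate each component's likelihood at the observed value:
  f_1 = 0.133161
  f_2 = 0.0570954
  f_3 = 0.0331321
Unnormalised posteriors:
  w_1·f_1 = 0.54 × 0.133161 = 0.0719072
  w_2·f_2 = 0.19 × 0.0570954 = 0.0108481
  w_3·f_3 = 0.27 × 0.0331321 = 0.00894565
Denominator: 0.0719072 + 0.0108481 + 0.00894565 = 0.091701
P(Class 3 | x) ≈ 0.098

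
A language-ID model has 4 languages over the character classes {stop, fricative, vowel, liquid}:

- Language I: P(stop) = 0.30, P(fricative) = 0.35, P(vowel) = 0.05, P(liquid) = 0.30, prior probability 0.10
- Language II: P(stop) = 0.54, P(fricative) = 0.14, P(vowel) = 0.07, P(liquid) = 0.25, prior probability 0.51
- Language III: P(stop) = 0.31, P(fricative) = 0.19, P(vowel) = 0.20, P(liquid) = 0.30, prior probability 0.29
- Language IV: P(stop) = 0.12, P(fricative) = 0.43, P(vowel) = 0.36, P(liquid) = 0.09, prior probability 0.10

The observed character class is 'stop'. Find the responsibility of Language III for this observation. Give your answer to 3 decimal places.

Posterior ∝ prior × likelihood, so P(k | x) ∝ π_k f_k(x); normalise over all components.
Evaluate each component's likelihood at the observed value:
  p_I = 0.3
  p_II = 0.54
  p_III = 0.31
  p_IV = 0.12
Multiply by the mixture weights:
  π_I·p_I = 0.10 × 0.3 = 0.03
  π_II·p_II = 0.51 × 0.54 = 0.2754
  π_III·p_III = 0.29 × 0.31 = 0.0899
  π_IV·p_IV = 0.10 × 0.12 = 0.012
Denominator: 0.03 + 0.2754 + 0.0899 + 0.012 = 0.4073
So the posterior for Language III is 0.0899 / 0.4073 ≈ 0.221.

0.221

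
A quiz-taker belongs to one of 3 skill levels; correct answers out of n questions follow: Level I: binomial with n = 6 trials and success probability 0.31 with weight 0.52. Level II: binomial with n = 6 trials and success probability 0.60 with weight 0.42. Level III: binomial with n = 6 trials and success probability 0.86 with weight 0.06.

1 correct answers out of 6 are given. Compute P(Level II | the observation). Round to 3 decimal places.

0.093

Apply Bayes' rule: the posterior for each component is proportional to its prior times its likelihood at x.
Evaluate each component's likelihood at the observed value:
  p_I = 0.29091
  p_II = 0.036864
  p_III = 0.000277517
Multiply by the mixture weights:
  w_I·p_I = 0.52 × 0.29091 = 0.151273
  w_II·p_II = 0.42 × 0.036864 = 0.0154829
  w_III·p_III = 0.06 × 0.000277517 = 1.6651e-05
Marginal: 0.151273 + 0.0154829 + 1.6651e-05 = 0.166773
So the posterior for Level II is 0.0154829 / 0.166773 ≈ 0.093.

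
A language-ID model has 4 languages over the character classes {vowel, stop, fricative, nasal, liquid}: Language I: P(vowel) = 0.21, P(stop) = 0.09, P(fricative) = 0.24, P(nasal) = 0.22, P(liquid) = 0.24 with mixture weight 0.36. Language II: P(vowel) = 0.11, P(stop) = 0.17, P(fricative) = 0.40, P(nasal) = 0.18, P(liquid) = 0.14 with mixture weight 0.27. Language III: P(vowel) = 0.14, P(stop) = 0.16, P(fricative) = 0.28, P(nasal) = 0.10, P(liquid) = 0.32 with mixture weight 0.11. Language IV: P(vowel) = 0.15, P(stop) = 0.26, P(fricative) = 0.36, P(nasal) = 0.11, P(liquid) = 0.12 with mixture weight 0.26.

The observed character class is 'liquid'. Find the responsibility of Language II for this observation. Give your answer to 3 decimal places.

The responsibility of component k is π_k f_k(x) divided by Σ_j π_j f_j(x).
Component likelihoods at x = 'liquid':
  f_I = P(liquid | comp) = 0.24
  f_II = P(liquid | comp) = 0.14
  f_III = P(liquid | comp) = 0.32
  f_IV = P(liquid | comp) = 0.12
Prior × likelihood for each component:
  π_I·f_I = 0.36 × 0.24 = 0.0864
  π_II·f_II = 0.27 × 0.14 = 0.0378
  π_III·f_III = 0.11 × 0.32 = 0.0352
  π_IV·f_IV = 0.26 × 0.12 = 0.0312
Sum: 0.0864 + 0.0378 + 0.0352 + 0.0312 = 0.1906
P(Language II | the observation) ≈ 0.198

0.198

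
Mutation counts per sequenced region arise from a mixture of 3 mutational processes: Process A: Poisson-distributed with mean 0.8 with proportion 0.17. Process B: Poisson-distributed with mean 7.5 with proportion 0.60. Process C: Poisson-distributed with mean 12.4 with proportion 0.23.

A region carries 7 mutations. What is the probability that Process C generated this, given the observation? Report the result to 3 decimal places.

By Bayes' theorem, P(k | x) = π_k f_k(x) / Σ_j π_j f_j(x).
Evaluate each component's likelihood at the observed value:
  L_A = 1.86966e-05
  L_B = 0.146484
  L_C = 0.0368358
Weight by the priors:
  π_A·L_A = 0.17 × 1.86966e-05 = 3.17843e-06
  π_B·L_B = 0.60 × 0.146484 = 0.0878903
  π_C·L_C = 0.23 × 0.0368358 = 0.00847223
Evidence: 3.17843e-06 + 0.0878903 + 0.00847223 = 0.0963657
Responsibility of Process C: 0.00847223 / 0.0963657 ≈ 0.088

0.088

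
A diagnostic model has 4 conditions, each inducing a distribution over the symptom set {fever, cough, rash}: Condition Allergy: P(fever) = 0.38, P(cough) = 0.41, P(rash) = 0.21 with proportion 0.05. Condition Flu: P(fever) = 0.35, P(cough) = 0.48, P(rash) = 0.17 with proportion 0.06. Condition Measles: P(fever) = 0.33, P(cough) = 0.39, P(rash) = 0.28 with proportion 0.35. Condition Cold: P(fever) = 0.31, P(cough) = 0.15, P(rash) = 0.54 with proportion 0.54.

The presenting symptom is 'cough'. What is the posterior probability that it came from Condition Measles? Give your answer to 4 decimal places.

0.5116

Apply Bayes' rule: the posterior for each component is proportional to its prior times its likelihood at x.
Categorical probabilities:
  f_Allergy = 0.41
  f_Flu = 0.48
  f_Measles = 0.39
  f_Cold = 0.15
Multiply by the mixture weights:
  w_Allergy·f_Allergy = 0.05 × 0.41 = 0.0205
  w_Flu·f_Flu = 0.06 × 0.48 = 0.0288
  w_Measles·f_Measles = 0.35 × 0.39 = 0.1365
  w_Cold·f_Cold = 0.54 × 0.15 = 0.081
Normaliser: 0.0205 + 0.0288 + 0.1365 + 0.081 = 0.2668
Responsibility of Condition Measles: 0.1365 / 0.2668 ≈ 0.5116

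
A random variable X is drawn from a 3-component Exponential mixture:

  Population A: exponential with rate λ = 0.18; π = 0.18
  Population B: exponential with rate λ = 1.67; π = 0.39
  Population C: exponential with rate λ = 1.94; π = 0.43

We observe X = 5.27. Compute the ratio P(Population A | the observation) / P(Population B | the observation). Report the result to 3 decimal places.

Since P(k|x) ∝ P(Z=k) f_k(x), the posterior odds are P(Z=i) f_i(x) / (P(Z=j) f_j(x)).
Exponential densities:
  f_A = 0.18·e^(−0.18·5.27) = 0.18·e^(−0.9486) = 0.0697109
  f_B = 1.67·e^(−1.67·5.27) = 1.67·e^(−8.8009) = 0.000251498
  f_C = 1.94·e^(−1.94·5.27) = 1.94·e^(−10.2238) = 7.04145e-05
Odds = (0.18/0.39) × (0.0697109/0.000251498) = 0.461538 × 277.183 ≈ 127.931

127.931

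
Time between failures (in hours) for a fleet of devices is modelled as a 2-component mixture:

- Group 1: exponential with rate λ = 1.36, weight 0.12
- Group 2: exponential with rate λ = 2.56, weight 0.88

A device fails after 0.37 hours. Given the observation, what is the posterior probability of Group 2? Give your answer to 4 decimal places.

The responsibility of component k is P(Z=k) f_k(x) divided by Σ_j P(Z=j) f_j(x).
Exponential densities:
  p_1 = 0.822246
  p_2 = 0.992833
Prior × likelihood for each component:
  P(Z=1)·p_1 = 0.12 × 0.822246 = 0.0986696
  P(Z=2)·p_2 = 0.88 × 0.992833 = 0.873693
Sum: 0.0986696 + 0.873693 = 0.972363
So the posterior for Group 2 is 0.873693 / 0.972363 ≈ 0.8985.

0.8985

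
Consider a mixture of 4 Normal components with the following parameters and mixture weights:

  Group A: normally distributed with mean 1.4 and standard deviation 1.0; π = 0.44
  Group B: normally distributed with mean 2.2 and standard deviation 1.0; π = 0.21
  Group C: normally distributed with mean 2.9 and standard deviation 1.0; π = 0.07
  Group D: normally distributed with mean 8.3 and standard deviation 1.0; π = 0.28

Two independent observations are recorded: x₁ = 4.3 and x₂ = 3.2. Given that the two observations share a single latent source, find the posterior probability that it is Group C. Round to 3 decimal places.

0.621

P(component k | x) = π_k·f_k(x) / marginal(x), where marginal(x) = Σ_j π_j·f_j(x).
Since both observations come from the same component, the likelihood for component k is f_k(x₁)·f_k(x₂).
  L_A = [0.00595253] × [0.0789502] = 0.000469953
  L_B = [0.0439836] × [0.241971] = 0.0106427
  L_C = [0.149727] × [0.381388] = 0.0571042
  L_D = [0.00013383] × [8.97244e-07] = 1.20078e-10
Weight by the priors:
  π_A·L_A = 0.44 × 0.000469953 = 0.000206779
  π_B·L_B = 0.21 × 0.0106427 = 0.00223498
  π_C·L_C = 0.07 × 0.0571042 = 0.0039973
  π_D·L_D = 0.28 × 1.20078e-10 = 3.36219e-11
Evidence: 0.000206779 + 0.00223498 + 0.0039973 + 3.36219e-11 = 0.00643905
So the posterior for Group C is 0.0039973 / 0.00643905 ≈ 0.621.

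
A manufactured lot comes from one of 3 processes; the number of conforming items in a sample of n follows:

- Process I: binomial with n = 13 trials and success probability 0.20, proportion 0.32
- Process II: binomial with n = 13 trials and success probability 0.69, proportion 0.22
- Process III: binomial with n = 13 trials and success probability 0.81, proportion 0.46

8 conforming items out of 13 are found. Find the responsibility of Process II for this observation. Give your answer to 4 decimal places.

The responsibility of component k is π_k f_k(x) divided by Σ_j π_j f_j(x).
Component likelihoods at x = 8 conforming items out of 13:
  p_I = 0.00107961
  p_II = 0.189313
  p_III = 0.0590509
Unnormalised posteriors:
  π_I·p_I = 0.32 × 0.00107961 = 0.000345476
  π_II·p_II = 0.22 × 0.189313 = 0.0416488
  π_III·p_III = 0.46 × 0.0590509 = 0.0271634
Evidence: 0.000345476 + 0.0416488 + 0.0271634 = 0.0691577
P(Process II | the observation) ≈ 0.6022

0.6022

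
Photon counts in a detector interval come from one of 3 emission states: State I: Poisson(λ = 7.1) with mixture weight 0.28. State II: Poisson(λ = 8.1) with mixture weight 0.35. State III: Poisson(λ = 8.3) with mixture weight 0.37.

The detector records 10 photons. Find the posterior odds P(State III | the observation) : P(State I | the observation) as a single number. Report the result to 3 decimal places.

Since P(k|x) ∝ w_k f_k(x), the posterior odds are w_i f_i(x) / (w_j f_j(x)).
Evaluate each component's likelihood at the observed value:
  L_I = e^(−7.1)·7.1^10/10! = 0.0740167
  L_II = e^(−8.1)·8.1^10/10! = 0.101696
  L_III = e^(−8.3)·8.3^10/10! = 0.106261
Posterior odds = (w_III·L_III) / (w_I·L_I) = (0.37·0.106261) / (0.28·0.0740167) = 0.0393166 / 0.0207247 ≈ 1.897

1.897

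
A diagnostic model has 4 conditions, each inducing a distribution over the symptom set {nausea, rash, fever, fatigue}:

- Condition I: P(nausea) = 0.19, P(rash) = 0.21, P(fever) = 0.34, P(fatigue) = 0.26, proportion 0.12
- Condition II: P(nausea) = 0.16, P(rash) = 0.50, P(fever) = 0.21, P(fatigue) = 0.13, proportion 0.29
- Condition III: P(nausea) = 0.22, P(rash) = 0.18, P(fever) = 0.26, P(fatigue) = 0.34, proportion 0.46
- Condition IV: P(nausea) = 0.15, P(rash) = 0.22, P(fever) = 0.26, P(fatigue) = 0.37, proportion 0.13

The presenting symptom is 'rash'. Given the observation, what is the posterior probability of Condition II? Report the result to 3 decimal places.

0.515

Posterior ∝ prior × likelihood, so P(k | x) ∝ π_k f_k(x); normalise over all components.
Component likelihoods at x = 'rash':
  L_I = 0.21
  L_II = 0.5
  L_III = 0.18
  L_IV = 0.22
Prior × likelihood for each component:
  π_I·L_I = 0.12 × 0.21 = 0.0252
  π_II·L_II = 0.29 × 0.5 = 0.145
  π_III·L_III = 0.46 × 0.18 = 0.0828
  π_IV·L_IV = 0.13 × 0.22 = 0.0286
Normaliser: 0.0252 + 0.145 + 0.0828 + 0.0286 = 0.2816
P(Condition II | x) ≈ 0.515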